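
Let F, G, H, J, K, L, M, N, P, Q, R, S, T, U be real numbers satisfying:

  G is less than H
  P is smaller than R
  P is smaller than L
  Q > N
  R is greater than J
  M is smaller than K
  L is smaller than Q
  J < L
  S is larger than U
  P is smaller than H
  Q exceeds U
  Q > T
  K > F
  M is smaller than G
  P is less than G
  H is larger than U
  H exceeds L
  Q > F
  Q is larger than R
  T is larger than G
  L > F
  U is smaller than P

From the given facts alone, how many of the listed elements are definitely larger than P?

From P the given relations immediately reach G, L, R, H.
From those, T, Q — 6 in total.
No other element is forced above P by the given relations, so the count is 6.

6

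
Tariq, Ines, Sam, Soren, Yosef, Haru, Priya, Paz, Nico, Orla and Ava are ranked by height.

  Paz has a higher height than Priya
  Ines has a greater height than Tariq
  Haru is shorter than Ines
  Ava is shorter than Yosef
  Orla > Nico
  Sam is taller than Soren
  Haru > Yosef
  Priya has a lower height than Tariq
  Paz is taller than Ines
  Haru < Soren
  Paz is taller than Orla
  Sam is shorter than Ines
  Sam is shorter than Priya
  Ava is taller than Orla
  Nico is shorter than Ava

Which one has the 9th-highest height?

Ava

Chaining the given pairs: Nico < Orla < Ava < Yosef < Haru < Soren < Sam < Priya < Tariq < Ines < Paz.
The 9th largest is Ava.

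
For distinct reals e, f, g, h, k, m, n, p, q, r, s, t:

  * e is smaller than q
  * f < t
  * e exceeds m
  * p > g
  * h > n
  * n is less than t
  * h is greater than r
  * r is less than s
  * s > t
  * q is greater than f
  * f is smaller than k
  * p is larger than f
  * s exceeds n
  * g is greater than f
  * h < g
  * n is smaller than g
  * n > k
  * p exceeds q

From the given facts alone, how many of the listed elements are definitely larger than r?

From r the given relations immediately reach h, s.
From those, g — 3 in total.
From those, p — 4 in total.
Nothing else is reachable above r; 4 in all.

4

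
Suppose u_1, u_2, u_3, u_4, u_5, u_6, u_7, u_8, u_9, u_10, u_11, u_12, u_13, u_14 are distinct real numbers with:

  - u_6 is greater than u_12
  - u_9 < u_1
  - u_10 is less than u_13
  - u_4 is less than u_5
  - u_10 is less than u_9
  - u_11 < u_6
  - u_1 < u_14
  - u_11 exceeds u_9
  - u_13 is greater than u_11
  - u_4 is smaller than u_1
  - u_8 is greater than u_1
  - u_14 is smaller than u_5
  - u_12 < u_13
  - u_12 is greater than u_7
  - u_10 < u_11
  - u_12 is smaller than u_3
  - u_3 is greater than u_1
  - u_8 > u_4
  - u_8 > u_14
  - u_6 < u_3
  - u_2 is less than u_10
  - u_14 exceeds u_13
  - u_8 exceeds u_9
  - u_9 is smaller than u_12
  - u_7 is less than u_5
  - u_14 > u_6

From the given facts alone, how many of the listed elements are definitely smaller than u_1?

4

Directly below u_1: u_4, u_9.
One step further: u_10 (3 so far).
One step further: u_2 (4 so far).
No other element is forced below u_1 by the given relations, so the count is 4.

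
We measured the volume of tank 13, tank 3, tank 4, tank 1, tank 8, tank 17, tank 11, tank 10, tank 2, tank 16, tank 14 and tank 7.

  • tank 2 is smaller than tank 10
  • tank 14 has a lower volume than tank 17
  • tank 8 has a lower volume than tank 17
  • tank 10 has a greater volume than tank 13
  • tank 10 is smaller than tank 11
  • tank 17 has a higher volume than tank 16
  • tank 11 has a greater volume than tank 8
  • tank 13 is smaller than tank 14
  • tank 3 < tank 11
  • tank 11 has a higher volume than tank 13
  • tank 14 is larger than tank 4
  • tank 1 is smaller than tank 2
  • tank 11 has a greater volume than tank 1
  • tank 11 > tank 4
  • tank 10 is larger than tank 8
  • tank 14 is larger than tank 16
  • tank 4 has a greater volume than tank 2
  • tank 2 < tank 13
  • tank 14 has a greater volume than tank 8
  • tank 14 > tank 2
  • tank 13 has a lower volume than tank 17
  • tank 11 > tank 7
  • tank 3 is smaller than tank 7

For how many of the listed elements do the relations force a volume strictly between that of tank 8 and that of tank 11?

1

The relations place tank 8 below tank 11. An element lies strictly between them when it is forced above tank 8 and also forced below tank 11.
Above tank 8: {tank 14, tank 10, tank 17}. Below tank 11: {tank 3, tank 7, tank 1, tank 2, tank 4, tank 13, tank 10}.
Intersection: {tank 10} — 1.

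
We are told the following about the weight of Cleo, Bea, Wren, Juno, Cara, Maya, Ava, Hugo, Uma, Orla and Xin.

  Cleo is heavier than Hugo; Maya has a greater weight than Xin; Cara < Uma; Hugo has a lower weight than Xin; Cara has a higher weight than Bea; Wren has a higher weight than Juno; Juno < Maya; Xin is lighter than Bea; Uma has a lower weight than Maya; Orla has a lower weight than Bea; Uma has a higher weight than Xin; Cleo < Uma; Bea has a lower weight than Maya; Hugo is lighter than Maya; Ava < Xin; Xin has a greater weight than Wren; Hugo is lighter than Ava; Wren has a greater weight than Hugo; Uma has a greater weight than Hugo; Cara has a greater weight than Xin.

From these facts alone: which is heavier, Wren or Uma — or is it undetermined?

Wren < Xin < Bea < Cara < Uma, by transitivity through Xin, Bea, Cara.
So Uma is heavier.

Uma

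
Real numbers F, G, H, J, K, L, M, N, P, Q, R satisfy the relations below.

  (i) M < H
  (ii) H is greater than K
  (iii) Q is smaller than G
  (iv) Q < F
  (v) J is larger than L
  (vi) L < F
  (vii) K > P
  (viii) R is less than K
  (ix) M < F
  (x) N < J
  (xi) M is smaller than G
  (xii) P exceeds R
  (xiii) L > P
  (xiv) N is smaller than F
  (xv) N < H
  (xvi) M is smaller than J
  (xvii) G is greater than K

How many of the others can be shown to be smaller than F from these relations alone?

6

The elements the relations force below F are R, P, N, M, Q, L — no chain reaches any other.
That is 6.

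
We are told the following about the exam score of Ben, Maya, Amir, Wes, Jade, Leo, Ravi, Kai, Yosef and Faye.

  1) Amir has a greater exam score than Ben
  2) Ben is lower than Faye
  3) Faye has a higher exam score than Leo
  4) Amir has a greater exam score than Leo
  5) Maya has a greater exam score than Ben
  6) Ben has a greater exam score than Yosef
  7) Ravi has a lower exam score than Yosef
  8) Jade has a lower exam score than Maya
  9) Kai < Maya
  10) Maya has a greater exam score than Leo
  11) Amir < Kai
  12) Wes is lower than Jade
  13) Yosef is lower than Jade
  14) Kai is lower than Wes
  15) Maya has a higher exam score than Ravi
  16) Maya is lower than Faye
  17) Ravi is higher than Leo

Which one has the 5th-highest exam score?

Kai

Chaining the given pairs: Leo < Ravi < Yosef < Ben < Amir < Kai < Wes < Jade < Maya < Faye.
Counting 5 from the largest end gives Kai.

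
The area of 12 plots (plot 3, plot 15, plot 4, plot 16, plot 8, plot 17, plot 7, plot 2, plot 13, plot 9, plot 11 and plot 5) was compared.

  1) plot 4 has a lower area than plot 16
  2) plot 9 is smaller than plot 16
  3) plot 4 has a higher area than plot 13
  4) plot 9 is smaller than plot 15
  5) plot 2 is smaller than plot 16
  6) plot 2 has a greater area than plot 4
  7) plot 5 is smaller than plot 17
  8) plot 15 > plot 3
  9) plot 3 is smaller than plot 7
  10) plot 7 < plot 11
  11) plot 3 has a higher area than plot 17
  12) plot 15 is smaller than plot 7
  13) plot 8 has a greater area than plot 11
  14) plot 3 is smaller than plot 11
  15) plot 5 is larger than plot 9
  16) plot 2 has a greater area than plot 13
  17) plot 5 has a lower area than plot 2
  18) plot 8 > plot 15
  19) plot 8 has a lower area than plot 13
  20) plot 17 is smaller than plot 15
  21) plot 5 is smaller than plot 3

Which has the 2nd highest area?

plot 2

Piecing the relations together gives one ordering: plot 9 < plot 5 < plot 17 < plot 3 < plot 15 < plot 7 < plot 11 < plot 8 < plot 13 < plot 4 < plot 2 < plot 16.
The 2nd largest is plot 2.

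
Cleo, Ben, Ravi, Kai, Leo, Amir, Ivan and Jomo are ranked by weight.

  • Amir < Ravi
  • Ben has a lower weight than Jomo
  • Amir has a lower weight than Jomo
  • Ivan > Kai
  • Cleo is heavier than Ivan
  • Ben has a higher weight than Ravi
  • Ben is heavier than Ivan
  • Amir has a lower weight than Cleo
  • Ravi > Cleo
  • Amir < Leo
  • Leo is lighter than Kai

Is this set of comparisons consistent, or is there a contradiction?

Every relation is compatible with Amir < Leo < Kai < Ivan < Cleo < Ravi < Ben < Jomo; the set is consistent.

consistent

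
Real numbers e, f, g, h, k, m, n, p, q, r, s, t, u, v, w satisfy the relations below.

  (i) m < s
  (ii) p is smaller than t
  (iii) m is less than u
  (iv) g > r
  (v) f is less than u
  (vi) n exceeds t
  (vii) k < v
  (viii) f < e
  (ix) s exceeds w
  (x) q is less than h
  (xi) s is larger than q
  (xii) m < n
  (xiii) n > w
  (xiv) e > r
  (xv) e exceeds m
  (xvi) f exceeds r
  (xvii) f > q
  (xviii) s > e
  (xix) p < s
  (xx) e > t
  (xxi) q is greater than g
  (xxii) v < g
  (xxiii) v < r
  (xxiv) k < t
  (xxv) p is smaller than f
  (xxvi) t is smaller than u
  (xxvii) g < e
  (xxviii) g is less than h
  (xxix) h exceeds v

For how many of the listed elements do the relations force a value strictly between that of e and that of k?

6

The relations place k below e. An element lies strictly between them when it is forced above k and also forced below e.
Above k: {v, r, t, g, q, f, u, s, n, h}. Below e: {v, m, r, p, t, g, q, f}.
Intersection: {v, r, t, g, q, f} — 6.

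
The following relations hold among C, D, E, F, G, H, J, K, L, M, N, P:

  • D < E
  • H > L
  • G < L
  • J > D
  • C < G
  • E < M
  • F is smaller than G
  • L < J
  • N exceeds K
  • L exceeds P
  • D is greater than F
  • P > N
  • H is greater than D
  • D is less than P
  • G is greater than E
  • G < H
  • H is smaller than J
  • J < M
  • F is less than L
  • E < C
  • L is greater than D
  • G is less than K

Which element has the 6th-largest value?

Chaining the given pairs: F < D < E < C < G < K < N < P < L < H < J < M.
Counting 6 from the largest end gives N.

N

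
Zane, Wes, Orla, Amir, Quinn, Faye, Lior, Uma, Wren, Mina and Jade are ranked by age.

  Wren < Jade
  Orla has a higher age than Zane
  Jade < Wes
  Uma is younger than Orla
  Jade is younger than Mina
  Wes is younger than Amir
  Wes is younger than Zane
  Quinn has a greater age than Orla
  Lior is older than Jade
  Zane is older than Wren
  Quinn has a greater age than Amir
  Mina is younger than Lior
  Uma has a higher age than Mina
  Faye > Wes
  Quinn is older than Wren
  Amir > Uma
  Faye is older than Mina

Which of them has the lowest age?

Jade is not least since Wren < Jade; Wes is not least since Jade < Wes; Mina is not least since Jade < Mina; Zane is not least since Wes < Zane; Uma is not least since Mina < Uma; Orla is not least since Zane < Orla; Lior is not least since Mina < Lior; Faye is not least since Mina < Faye; Amir is not least since Wes < Amir; Quinn is not least since Amir < Quinn.
Only Wren has nothing below it, so Wren is the lowest age.

Wren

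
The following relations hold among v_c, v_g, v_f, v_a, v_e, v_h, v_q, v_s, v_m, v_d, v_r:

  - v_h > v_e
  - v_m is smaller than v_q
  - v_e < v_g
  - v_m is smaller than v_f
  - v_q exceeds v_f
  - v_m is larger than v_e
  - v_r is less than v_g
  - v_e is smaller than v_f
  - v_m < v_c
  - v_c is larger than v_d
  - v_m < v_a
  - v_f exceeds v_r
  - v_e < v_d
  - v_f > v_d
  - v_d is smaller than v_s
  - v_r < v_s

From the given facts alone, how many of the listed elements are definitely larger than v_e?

Directly above v_e: v_d, v_m, v_g, v_h, v_f.
One step further: v_a, v_s, v_c, v_q (9 so far).
No other element is forced above v_e by the given relations, so the count is 9.

9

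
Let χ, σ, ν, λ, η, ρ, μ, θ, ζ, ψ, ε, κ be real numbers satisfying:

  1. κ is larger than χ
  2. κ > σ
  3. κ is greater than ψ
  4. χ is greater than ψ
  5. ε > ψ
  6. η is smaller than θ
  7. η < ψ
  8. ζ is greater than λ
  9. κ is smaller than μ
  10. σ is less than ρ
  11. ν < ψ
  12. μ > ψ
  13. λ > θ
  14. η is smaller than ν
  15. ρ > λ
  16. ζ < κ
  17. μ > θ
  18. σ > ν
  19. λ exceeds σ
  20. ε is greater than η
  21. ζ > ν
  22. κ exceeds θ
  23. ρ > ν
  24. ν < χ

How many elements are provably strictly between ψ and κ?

1

Chaining upward from ψ reaches: χ, ε, μ.
Chaining downward from κ reaches: η, ν, σ, θ, χ, λ, ζ.
Strictly between ψ and κ are those in both lists: χ — 1 element.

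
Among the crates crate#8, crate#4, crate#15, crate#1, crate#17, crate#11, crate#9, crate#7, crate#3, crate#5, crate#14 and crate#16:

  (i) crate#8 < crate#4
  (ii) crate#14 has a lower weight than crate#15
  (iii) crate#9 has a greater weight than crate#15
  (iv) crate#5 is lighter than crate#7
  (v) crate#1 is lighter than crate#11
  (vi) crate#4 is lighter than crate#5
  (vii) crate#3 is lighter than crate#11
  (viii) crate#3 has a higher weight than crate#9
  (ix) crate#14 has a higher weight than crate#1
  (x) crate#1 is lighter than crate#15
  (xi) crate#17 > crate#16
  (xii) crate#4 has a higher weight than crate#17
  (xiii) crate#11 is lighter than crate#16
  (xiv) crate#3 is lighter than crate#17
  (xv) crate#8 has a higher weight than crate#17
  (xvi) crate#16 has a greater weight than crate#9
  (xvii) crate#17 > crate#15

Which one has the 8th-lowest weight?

crate#17

Piecing the relations together gives one ordering: crate#1 < crate#14 < crate#15 < crate#9 < crate#3 < crate#11 < crate#16 < crate#17 < crate#8 < crate#4 < crate#5 < crate#7.
Counting 8 from the smallest end gives crate#17.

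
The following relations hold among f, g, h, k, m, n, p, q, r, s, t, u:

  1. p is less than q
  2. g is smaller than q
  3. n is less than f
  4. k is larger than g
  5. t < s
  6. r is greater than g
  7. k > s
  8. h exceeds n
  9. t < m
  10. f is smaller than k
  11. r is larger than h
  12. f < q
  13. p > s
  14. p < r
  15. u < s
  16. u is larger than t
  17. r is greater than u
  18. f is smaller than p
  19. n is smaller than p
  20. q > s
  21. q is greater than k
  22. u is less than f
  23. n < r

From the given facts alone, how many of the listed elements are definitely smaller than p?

Directly below p: n, f, s.
One step further: t, u (5 so far).
Nothing else is reachable below p; 5 in all.

5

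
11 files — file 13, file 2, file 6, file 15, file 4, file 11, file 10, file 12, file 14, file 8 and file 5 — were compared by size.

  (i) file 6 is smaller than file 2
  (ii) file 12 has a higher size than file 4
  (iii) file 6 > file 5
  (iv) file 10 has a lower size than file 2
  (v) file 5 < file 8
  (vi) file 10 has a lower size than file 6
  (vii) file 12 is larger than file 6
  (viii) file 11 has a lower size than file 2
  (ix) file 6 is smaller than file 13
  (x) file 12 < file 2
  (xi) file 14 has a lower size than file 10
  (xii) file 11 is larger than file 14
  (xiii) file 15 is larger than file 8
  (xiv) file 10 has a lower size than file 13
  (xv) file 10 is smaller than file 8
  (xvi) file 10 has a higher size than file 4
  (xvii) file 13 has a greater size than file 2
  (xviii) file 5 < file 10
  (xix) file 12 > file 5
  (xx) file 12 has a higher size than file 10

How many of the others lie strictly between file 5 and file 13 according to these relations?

4

Chaining upward from file 5 reaches: file 10, file 6, file 12, file 8, file 2, file 15.
Chaining downward from file 13 reaches: file 14, file 4, file 11, file 10, file 6, file 12, file 2.
Strictly between file 5 and file 13 are those in both lists: file 10, file 6, file 12, file 2 — 4 elements.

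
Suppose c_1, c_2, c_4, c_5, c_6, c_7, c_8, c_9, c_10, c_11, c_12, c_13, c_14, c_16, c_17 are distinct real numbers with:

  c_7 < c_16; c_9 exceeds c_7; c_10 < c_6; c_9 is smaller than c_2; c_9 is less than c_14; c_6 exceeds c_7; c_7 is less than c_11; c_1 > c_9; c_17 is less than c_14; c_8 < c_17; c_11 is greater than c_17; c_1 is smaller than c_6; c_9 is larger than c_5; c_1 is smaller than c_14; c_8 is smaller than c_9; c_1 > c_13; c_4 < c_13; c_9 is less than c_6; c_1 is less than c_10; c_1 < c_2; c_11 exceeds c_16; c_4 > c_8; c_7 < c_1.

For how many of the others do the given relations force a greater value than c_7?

8

Directly above c_7: c_9, c_16, c_11, c_1, c_6.
One step further: c_10, c_2, c_14 (8 so far).
No other element is forced above c_7 by the given relations, so the count is 8.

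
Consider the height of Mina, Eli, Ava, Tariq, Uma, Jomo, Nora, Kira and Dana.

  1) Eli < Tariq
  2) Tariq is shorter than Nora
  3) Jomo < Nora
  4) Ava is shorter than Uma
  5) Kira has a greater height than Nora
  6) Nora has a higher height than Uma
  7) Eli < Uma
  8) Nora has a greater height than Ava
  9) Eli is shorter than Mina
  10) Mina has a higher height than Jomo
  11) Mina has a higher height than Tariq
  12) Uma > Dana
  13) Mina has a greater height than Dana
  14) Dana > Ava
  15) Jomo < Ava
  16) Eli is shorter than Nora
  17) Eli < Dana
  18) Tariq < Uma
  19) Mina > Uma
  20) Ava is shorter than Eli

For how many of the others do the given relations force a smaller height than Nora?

6

Directly below Nora: Jomo, Ava, Eli, Tariq, Uma.
One step further: Dana (6 so far).
No other element is forced below Nora by the given relations, so the count is 6.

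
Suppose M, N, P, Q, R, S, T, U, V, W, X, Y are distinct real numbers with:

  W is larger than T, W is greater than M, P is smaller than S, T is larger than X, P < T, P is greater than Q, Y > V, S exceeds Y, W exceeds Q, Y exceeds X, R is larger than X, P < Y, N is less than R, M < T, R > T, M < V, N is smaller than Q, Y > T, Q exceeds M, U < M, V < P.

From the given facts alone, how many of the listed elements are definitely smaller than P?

From P the given relations immediately reach V, Q.
From those, M, N — 4 in total.
From those, U — 5 in total.
Nothing else is reachable below P; 5 in all.

5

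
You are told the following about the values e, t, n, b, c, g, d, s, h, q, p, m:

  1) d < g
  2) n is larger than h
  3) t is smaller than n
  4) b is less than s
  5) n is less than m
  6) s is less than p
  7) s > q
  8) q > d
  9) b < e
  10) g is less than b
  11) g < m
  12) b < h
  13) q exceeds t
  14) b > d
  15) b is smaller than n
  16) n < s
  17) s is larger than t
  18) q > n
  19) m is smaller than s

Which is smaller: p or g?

The relevant relations are g < b; b < h; h < n; n < m; m < s; s < p.
Chaining these gives g < b < h < n < m < s < p.
So g < p; g is the smaller of the two.

g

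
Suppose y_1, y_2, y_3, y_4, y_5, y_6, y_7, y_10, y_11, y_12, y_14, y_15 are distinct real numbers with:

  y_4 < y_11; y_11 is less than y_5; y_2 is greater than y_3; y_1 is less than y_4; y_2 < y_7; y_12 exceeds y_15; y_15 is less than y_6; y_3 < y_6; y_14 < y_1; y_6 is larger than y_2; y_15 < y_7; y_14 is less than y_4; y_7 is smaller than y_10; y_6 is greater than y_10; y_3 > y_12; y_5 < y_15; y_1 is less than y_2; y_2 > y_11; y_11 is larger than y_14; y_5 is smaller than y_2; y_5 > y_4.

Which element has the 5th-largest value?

Piecing the relations together gives one ordering: y_14 < y_1 < y_4 < y_11 < y_5 < y_15 < y_12 < y_3 < y_2 < y_7 < y_10 < y_6.
Counting 5 from the largest end gives y_3.

y_3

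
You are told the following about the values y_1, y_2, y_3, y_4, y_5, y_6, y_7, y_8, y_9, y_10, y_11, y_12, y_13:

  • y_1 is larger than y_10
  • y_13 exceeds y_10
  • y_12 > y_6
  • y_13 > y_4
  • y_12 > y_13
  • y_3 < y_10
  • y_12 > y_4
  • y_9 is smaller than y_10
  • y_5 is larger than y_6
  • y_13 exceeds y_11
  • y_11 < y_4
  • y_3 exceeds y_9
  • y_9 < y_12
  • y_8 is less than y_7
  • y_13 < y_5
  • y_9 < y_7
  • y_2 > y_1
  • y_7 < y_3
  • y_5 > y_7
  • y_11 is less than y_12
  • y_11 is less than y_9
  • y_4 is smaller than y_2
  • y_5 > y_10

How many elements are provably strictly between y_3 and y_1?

The relations place y_3 below y_1. An element lies strictly between them when it is forced above y_3 and also forced below y_1.
Above y_3: {y_10, y_13, y_12, y_2, y_5}. Below y_1: {y_11, y_9, y_8, y_7, y_10}.
Intersection: {y_10} — 1.

1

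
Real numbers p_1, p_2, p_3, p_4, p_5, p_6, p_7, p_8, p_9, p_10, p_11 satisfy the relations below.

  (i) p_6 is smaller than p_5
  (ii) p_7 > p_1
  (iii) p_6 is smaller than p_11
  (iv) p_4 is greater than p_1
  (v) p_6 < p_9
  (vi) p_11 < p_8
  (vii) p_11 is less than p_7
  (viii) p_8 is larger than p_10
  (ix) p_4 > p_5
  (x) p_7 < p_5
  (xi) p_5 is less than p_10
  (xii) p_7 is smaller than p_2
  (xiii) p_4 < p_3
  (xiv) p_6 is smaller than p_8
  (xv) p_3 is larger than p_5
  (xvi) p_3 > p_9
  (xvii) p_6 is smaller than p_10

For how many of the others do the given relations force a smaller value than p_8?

6

From p_8 the given relations immediately reach p_6, p_11, p_10.
From those, p_5 — 4 in total.
From those, p_7 — 5 in total.
From those, p_1 — 6 in total.
Nothing else is reachable below p_8; 6 in all.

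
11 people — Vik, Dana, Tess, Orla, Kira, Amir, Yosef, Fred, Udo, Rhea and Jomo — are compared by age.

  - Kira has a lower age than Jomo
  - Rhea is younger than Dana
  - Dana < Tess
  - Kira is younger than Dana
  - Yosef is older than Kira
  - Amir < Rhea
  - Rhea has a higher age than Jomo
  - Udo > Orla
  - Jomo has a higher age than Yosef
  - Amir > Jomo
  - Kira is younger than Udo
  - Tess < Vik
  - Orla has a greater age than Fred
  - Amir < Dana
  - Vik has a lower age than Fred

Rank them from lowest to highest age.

Kira < Yosef < Jomo < Amir < Rhea < Dana < Tess < Vik < Fred < Orla < Udo

Each adjacent pair is fixed by a given relation: Kira < Yosef; Yosef < Jomo; Jomo < Amir; Amir < Rhea; Rhea < Dana; Dana < Tess; Tess < Vik; Vik < Fred; Fred < Orla; Orla < Udo. Chaining them end to end gives the full order.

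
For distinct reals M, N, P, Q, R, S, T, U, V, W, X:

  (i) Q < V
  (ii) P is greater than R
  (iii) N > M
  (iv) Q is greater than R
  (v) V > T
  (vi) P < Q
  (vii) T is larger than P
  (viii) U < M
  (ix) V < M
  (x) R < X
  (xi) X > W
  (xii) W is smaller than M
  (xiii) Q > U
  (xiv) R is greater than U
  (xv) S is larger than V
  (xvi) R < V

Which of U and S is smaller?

U

Chaining the given relations: U < R < P < T < V < S.
So U < S; U is the smaller of the two.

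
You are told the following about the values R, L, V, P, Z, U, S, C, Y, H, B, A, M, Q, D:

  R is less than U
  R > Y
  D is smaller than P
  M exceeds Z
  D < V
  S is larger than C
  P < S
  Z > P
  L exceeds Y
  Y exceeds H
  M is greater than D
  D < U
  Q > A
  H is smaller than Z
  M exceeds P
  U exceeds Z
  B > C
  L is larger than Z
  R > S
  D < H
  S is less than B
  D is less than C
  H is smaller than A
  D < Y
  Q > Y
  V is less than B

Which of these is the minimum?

C is not least since D < C; H is not least since D < H; Y is not least since D < Y; P is not least since D < P; Z is not least since H < Z; S is not least since P < S; A is not least since H < A; R is not least since S < R; V is not least since D < V; L is not least since Y < L; M is not least since D < M; Q is not least since Y < Q; U is not least since Z < U; B is not least since V < B.
Only D has nothing below it, so D is the minimum.

D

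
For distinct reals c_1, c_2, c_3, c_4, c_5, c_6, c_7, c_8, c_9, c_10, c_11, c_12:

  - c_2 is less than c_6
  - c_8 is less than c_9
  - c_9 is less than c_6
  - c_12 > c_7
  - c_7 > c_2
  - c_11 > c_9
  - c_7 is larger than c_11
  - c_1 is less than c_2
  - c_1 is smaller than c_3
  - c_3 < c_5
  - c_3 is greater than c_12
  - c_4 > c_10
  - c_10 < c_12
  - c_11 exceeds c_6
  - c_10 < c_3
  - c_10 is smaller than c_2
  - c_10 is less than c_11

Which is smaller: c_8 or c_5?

c_8

c_8 < c_9 and c_9 < c_6 give c_8 < c_6.
Then c_6 < c_11 extends the chain to c_11.
With c_11 < c_7: c_8 < c_9 < c_6 < c_11 < c_7.
With c_7 < c_12: c_8 < c_9 < c_6 < c_11 < c_7 < c_12.
With c_12 < c_3: c_8 < c_9 < c_6 < c_11 < c_7 < c_12 < c_3.
With c_3 < c_5: c_8 < c_9 < c_6 < c_11 < c_7 < c_12 < c_3 < c_5.
So c_8 < c_5; c_8 is the smaller of the two.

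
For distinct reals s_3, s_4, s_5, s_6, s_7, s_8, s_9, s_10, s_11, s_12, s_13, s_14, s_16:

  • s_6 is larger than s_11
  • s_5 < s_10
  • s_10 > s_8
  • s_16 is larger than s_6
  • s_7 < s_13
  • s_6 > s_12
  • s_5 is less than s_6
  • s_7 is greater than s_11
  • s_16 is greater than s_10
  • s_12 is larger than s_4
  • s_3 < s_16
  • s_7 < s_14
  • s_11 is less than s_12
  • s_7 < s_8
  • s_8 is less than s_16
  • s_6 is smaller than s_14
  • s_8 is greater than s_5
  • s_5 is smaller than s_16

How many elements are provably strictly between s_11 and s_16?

5

The relations place s_11 below s_16. An element lies strictly between them when it is forced above s_11 and also forced below s_16.
Above s_11: {s_12, s_6, s_7, s_8, s_10, s_13, s_14}. Below s_16: {s_4, s_12, s_5, s_6, s_7, s_8, s_10, s_3}.
Intersection: {s_12, s_6, s_7, s_8, s_10} — 5.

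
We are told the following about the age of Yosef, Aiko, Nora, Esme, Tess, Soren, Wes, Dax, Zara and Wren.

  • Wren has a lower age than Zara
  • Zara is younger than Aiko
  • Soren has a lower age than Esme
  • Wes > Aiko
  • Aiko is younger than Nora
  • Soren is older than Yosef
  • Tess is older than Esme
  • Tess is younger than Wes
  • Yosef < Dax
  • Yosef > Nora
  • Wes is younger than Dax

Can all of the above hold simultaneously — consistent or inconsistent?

consistent

Every relation is compatible with Wren < Zara < Aiko < Nora < Yosef < Soren < Esme < Tess < Wes < Dax; the set is consistent.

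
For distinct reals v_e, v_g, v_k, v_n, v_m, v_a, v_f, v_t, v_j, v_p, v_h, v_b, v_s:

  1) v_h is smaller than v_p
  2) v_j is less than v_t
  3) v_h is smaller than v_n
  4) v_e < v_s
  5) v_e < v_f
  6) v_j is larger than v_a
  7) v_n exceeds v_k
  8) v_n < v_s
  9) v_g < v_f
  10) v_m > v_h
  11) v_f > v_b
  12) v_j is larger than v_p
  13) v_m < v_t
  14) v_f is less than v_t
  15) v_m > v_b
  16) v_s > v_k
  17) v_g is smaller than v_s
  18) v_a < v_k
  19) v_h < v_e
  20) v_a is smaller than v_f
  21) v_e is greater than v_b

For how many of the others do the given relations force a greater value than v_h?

8

From v_h the given relations immediately reach v_p, v_m, v_e, v_n.
From those, v_j, v_f, v_s, v_t — 8 in total.
No other element is forced above v_h by the given relations, so the count is 8.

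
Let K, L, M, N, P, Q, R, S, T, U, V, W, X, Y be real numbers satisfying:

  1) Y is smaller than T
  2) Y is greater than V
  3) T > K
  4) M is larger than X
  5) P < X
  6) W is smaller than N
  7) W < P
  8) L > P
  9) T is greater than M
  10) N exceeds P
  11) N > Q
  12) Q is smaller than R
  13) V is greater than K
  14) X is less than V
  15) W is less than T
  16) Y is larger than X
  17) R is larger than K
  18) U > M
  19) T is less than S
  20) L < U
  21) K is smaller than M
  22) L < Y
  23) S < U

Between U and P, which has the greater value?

U

Link the given pairs in sequence: P < X; X < Y; Y < T; T < S; S < U.
Chaining these gives P < X < Y < T < S < U.
So P < U; U is the larger of the two.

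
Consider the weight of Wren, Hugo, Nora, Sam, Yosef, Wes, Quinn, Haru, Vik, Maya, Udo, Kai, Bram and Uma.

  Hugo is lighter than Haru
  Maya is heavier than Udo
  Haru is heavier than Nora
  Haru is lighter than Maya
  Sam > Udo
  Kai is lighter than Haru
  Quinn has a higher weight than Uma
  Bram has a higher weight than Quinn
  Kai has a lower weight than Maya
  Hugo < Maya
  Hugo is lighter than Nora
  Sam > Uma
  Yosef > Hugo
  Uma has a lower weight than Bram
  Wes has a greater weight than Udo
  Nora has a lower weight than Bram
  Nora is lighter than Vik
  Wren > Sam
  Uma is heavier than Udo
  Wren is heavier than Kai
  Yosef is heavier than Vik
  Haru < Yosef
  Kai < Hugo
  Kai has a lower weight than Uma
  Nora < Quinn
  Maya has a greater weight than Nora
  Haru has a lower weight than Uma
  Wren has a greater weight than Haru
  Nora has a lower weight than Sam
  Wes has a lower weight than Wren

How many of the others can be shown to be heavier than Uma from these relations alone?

4

From Uma the given relations immediately reach Sam, Quinn, Bram.
From those, Wren — 4 in total.
No other element is forced above Uma by the given relations, so the count is 4.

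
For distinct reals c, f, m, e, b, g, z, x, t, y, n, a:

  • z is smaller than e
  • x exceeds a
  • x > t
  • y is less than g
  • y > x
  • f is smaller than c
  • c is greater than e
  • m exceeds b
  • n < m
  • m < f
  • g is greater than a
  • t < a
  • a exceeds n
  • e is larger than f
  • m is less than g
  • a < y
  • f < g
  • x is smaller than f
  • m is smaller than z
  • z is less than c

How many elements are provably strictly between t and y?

2

The relations place t below y. An element lies strictly between them when it is forced above t and also forced below y.
Above t: {a, x, f, e, c, g}. Below y: {n, a, x}.
Intersection: {a, x} — 2.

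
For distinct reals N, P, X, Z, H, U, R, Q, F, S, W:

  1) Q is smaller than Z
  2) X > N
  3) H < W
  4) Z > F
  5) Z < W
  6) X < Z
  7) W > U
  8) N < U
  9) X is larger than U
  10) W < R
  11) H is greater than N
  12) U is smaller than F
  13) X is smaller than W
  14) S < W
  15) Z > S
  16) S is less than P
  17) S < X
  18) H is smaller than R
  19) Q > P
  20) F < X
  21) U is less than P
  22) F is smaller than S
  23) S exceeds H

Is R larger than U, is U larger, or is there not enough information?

R

U < F < S < P < Q < Z < W < R, by transitivity through F, S, P, Q, Z, W.
So R is larger.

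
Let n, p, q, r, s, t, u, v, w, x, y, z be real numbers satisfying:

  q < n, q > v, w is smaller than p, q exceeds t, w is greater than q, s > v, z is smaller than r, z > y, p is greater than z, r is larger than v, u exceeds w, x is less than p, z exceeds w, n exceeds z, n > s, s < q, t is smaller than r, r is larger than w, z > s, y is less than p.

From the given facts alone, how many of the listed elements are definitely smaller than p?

The elements the relations force below p are t, v, s, q, x, y, w, z — no chain reaches any other.
That is 8.

8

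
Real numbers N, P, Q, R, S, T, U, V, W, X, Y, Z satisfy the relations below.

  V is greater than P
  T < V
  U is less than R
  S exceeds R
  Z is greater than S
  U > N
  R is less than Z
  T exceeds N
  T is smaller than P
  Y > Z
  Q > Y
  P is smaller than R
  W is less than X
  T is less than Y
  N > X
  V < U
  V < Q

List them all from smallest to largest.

W < X < N < T < P < V < U < R < S < Z < Y < Q

Nothing is placed below W, so it is least; from there W < X; X < N; N < T; T < P; P < V; V < U; U < R; R < S; S < Z; Z < Y; Y < Q, each given directly.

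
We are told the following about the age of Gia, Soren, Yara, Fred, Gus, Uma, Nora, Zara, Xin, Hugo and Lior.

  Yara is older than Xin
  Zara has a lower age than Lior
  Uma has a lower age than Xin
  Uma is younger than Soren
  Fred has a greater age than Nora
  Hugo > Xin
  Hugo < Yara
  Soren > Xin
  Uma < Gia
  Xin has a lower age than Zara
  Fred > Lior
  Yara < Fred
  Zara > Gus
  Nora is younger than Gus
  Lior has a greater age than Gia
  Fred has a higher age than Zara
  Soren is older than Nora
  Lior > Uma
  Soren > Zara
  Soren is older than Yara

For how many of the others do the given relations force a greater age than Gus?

The elements the relations force above Gus are Zara, Soren, Lior, Fred — no chain reaches any other.
That is 4.

4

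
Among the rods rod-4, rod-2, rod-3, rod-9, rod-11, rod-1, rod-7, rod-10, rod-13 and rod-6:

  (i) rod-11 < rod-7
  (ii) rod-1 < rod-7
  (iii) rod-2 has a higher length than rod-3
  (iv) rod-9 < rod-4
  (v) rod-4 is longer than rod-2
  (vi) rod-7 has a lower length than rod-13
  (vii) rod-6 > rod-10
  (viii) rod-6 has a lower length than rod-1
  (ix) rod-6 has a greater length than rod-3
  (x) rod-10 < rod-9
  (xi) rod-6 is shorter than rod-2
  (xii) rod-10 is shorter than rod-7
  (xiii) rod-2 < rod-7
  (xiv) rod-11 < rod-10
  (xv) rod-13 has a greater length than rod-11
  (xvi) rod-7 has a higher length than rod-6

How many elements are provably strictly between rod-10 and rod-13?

The relations place rod-10 below rod-13. An element lies strictly between them when it is forced above rod-10 and also forced below rod-13.
Above rod-10: {rod-6, rod-9, rod-1, rod-2, rod-7, rod-4}. Below rod-13: {rod-11, rod-3, rod-6, rod-1, rod-2, rod-7}.
Intersection: {rod-6, rod-1, rod-2, rod-7} — 4.

4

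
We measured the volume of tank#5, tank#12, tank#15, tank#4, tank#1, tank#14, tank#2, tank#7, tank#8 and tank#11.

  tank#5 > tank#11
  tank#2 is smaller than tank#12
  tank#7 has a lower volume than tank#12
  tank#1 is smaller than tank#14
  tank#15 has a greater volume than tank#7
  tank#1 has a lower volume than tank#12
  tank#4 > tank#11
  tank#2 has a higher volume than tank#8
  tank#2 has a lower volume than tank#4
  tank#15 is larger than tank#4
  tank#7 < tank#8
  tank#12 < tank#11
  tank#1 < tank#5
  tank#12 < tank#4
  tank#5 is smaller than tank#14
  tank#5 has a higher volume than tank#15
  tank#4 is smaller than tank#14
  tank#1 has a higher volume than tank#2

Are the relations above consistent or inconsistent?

consistent

Every relation is compatible with tank#7 < tank#8 < tank#2 < tank#1 < tank#12 < tank#11 < tank#4 < tank#15 < tank#5 < tank#14; the set is consistent.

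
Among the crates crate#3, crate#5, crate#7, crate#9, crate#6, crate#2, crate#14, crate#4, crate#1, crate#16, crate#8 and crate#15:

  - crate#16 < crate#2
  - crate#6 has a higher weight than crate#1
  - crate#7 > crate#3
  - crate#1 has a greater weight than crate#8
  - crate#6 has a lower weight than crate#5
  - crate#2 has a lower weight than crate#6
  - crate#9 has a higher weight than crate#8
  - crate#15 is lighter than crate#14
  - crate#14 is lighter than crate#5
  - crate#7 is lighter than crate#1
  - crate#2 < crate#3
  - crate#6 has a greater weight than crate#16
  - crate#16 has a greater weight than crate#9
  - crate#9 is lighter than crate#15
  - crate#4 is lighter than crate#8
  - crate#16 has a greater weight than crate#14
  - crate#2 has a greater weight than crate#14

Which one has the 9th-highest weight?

Chaining the given pairs: crate#4 < crate#8 < crate#9 < crate#15 < crate#14 < crate#16 < crate#2 < crate#3 < crate#7 < crate#1 < crate#6 < crate#5.
Counting 9 from the largest end gives crate#15.

crate#15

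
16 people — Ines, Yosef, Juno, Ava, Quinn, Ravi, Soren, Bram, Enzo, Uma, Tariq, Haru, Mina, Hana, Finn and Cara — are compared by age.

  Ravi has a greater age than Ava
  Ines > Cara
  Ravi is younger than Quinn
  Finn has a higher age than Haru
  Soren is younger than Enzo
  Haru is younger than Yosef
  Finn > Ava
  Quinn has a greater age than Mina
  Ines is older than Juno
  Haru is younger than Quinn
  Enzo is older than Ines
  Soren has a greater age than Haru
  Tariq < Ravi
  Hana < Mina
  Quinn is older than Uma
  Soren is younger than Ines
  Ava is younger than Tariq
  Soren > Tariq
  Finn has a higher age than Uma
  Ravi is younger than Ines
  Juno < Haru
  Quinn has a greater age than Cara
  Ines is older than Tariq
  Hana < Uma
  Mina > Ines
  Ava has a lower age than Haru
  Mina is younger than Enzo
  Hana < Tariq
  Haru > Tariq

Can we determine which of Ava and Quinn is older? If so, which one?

Ava < Tariq and Tariq < Haru give Ava < Haru.
With Haru < Soren: Ava < Tariq < Haru < Soren.
Then Soren < Ines extends the chain to Ines.
Then Ines < Mina extends the chain to Mina.
With Mina < Quinn: Ava < Tariq < Haru < Soren < Ines < Mina < Quinn.
So Quinn is older.

Quinn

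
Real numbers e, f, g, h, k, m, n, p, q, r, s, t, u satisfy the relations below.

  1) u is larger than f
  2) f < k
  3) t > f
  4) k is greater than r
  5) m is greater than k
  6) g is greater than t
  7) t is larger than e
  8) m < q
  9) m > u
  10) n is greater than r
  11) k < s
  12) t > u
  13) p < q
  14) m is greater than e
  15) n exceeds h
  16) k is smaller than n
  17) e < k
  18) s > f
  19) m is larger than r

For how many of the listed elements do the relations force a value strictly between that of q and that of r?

2

The relations place r below q. An element lies strictly between them when it is forced above r and also forced below q.
Above r: {k, n, m, s}. Below q: {p, f, e, u, k, m}.
Intersection: {k, m} — 2.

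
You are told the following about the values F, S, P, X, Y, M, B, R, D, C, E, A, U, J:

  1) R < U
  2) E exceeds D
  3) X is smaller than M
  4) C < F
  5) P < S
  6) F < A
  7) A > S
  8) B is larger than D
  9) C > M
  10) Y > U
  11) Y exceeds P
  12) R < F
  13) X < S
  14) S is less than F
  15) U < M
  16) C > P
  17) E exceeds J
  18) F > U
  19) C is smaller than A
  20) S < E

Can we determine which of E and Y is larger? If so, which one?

Following every chain through Y: below Y we get P, R, U.
E is not reached, and no chain runs the other way from E to Y.
So the given relations leave the order of Y and E undetermined.

undetermined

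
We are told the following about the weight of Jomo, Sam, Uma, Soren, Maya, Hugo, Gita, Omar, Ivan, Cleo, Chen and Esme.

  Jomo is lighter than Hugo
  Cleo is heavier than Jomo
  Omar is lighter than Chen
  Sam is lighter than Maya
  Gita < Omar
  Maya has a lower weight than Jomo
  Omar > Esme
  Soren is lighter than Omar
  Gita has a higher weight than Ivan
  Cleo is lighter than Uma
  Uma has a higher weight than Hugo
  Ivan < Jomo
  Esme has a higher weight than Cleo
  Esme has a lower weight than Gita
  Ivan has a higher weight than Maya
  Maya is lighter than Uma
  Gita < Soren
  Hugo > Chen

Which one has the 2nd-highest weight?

Piecing the relations together gives one ordering: Sam < Maya < Ivan < Jomo < Cleo < Esme < Gita < Soren < Omar < Chen < Hugo < Uma.
The 2nd largest is Hugo.

Hugo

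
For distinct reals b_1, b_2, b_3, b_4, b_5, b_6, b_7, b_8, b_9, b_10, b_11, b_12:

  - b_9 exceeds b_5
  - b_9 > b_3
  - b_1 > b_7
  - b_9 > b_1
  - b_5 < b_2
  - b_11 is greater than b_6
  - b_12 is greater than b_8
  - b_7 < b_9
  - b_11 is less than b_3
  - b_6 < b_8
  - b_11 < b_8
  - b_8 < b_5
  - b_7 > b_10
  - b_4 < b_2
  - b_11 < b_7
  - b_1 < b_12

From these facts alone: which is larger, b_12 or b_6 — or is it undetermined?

Link the given pairs in sequence: b_6 < b_11; b_11 < b_7; b_7 < b_1; b_1 < b_12.
Together: b_6 < b_11 < b_7 < b_1 < b_12.
So b_12 is larger.

b_12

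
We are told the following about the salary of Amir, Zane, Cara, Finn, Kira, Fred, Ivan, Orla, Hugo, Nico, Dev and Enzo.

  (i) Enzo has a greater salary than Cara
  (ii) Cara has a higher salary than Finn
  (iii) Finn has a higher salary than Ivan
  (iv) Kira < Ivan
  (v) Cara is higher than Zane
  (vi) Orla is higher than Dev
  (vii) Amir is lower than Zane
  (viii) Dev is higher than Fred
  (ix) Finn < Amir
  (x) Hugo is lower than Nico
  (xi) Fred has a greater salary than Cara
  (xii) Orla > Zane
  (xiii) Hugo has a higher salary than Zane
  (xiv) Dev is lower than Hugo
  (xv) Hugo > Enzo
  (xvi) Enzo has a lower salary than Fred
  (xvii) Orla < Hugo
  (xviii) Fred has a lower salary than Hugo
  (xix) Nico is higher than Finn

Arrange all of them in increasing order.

Each adjacent pair is fixed by a given relation: Kira < Ivan; Ivan < Finn; Finn < Amir; Amir < Zane; Zane < Cara; Cara < Enzo; Enzo < Fred; Fred < Dev; Dev < Orla; Orla < Hugo; Hugo < Nico. Chaining them end to end gives the full order.

Kira < Ivan < Finn < Amir < Zane < Cara < Enzo < Fred < Dev < Orla < Hugo < Nico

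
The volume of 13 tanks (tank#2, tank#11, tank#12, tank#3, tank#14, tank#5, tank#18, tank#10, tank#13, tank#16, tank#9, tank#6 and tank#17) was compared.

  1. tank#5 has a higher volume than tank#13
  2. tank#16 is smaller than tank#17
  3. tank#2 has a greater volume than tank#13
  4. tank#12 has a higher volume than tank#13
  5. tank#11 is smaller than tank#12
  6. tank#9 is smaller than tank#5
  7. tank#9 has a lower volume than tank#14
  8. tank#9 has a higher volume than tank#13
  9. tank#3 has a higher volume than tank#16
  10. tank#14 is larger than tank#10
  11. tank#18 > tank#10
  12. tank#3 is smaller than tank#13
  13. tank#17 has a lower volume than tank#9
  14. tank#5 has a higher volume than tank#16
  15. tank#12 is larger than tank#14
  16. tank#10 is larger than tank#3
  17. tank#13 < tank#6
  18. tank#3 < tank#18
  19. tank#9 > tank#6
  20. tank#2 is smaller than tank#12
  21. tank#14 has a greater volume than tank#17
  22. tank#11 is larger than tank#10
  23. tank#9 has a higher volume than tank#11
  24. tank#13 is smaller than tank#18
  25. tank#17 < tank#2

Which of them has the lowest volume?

Chaining upward from tank#16: directly above it, tank#3, tank#17, tank#5; then tank#13, tank#10, tank#9, tank#2, tank#14, tank#18; then tank#11, tank#6, tank#12.
That covers every other element, and nothing is given below tank#16, so tank#16 is the lowest volume.

tank#16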